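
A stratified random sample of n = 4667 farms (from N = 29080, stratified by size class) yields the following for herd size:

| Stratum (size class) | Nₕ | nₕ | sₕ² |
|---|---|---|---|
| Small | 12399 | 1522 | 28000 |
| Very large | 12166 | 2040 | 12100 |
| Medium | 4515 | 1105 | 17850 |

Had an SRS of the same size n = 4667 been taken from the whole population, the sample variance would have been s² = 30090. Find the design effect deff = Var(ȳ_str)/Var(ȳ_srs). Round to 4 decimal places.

Var(ȳ_str) = Σ Wₕ²(1−fₕ)sₕ²/nₕ with Wₕ = Nₕ/29080:
  Small: (12399/29080)²·(1−1522/12399)·28000/1522 = 2.9339342
  Very large: (12166/29080)²·(1−2040/12166)·12100/2040 = 0.86407638
  Medium: (4515/29080)²·(1−1105/4515)·17850/1105 = 0.29410288
  → Var(ȳ_str) = 4.0921135.
Var(ȳ_srs) = (1 − 4667/29080)·30090/4667 = 5.4126648.
deff = 4.0921135 / 5.4126648 = 0.7560.

0.7560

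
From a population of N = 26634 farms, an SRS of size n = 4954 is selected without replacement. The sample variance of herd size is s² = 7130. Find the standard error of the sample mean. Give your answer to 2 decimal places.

1.08

Under SRS without replacement, Var(ȳ) = (1 − f)·s²/n with f = n/N = 4954/26634 = 0.18600285.
Var(ȳ) = (1 − 0.18600285)·7130/4954 = 0.81399715·1.439241 = 1.1715381.
SE(ȳ) = √(1.1715381) = 1.08.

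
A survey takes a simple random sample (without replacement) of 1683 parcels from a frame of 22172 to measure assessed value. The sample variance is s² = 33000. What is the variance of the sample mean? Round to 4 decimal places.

Under SRS without replacement, Var(ȳ) = (1 − f)·s²/n with f = n/N = 1683/22172 = 0.07590655.
Var(ȳ) = (1 − 0.07590655)·33000/1683 = 0.92409345·19.607843 = 18.119479.

18.1195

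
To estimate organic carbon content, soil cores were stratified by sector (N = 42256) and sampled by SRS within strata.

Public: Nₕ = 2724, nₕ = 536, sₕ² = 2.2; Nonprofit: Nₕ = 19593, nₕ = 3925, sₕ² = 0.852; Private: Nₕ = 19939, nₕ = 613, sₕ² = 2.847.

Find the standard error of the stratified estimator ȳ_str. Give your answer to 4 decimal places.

Var(ȳ_str) = Σₕ Wₕ²(1 − fₕ)sₕ²/nₕ with Wₕ = Nₕ/N, N = 42256.
Public: Wₕ = 0.06446422; term = 0.06446422²·(1 − 0.19676946)·2.2/536 = 1.3700472 × 10^-5.
Nonprofit: Wₕ = 0.46367380; term = 0.46367380²·(1 − 0.20032665)·0.852/3925 = 3.7319659 × 10^-5.
Private: Wₕ = 0.47186198; term = 0.47186198²·(1 − 0.03074377)·2.847/613 = 0.001002295.
Sum = 0.0010533151.
SE = √(0.0010533151) = 0.0325.

0.0325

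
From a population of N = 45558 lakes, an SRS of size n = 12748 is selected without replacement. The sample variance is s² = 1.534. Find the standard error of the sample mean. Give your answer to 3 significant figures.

Under SRS without replacement, Var(ȳ) = (1 − f)·s²/n with f = n/N = 12748/45558 = 0.27981913.
Var(ȳ) = (1 − 0.27981913)·1.534/12748 = 0.72018087·1.203326 × 10^-4 = 8.6661237 × 10^-5.
SE(ȳ) = √(8.6661237 × 10^-5) = 0.00931.

0.00931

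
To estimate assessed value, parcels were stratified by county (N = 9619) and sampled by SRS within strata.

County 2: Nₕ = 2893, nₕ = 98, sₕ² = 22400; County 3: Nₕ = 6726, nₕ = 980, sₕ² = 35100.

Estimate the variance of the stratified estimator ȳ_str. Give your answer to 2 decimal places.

Var(ȳ_str) = Σₕ Wₕ²(1 − fₕ)sₕ²/nₕ with Wₕ = Nₕ/N, N = 9619.
County 2: Wₕ = 0.30075891; term = 0.30075891²·(1 − 0.03387487)·22400/98 = 19.975255.
County 3: Wₕ = 0.69924109; term = 0.69924109²·(1 − 0.14570324)·35100/980 = 14.960416.
Sum = 34.935671.

34.94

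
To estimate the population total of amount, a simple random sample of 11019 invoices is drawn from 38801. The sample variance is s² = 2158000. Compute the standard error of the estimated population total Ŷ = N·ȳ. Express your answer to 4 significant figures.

Var(Ŷ) = N²·Var(ȳ) = N²·(1 − n/N)·s²/n.
f = 11019/38801 = 0.28398753; Var(ȳ) = 0.71601247·2158000/11019 = 140.22642.
Var(Ŷ) = 38801² · 140.22642 = 2.1111334 × 10^11.
SE(Ŷ) = √(2.1111334 × 10^11) = 459500.

459500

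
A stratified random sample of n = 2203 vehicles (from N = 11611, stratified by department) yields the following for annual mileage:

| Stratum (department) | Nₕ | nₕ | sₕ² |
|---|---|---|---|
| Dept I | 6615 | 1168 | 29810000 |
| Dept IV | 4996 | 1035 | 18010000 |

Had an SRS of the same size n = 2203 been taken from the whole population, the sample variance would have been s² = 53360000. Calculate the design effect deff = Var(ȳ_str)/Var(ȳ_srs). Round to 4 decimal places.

Var(ȳ_str) = Σ Wₕ²(1−fₕ)sₕ²/nₕ with Wₕ = Nₕ/11611:
  Dept I: (6615/11611)²·(1−1168/6615)·29810000/1168 = 6821.2993
  Dept IV: (4996/11611)²·(1−1035/4996)·18010000/1035 = 2554.2381
  → Var(ȳ_str) = 9375.5374.
Var(ȳ_srs) = (1 − 2203/11611)·53360000/2203 = 19625.874.
deff = 9375.5374 / 19625.874 = 0.4777.

0.4777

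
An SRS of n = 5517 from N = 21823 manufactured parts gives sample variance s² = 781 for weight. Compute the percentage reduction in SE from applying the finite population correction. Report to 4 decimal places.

13.5597

f = n/N = 5517/21823 = 0.25280667.
SE_no-fpc = √(s²/n) = 0.37624785; SE_fpc = √((1−f)s²/n) = 0.32522994.
Ratio = √(1−f) = 0.86440345. Reduction = 100·(1 − 0.86440345) = 13.5597%.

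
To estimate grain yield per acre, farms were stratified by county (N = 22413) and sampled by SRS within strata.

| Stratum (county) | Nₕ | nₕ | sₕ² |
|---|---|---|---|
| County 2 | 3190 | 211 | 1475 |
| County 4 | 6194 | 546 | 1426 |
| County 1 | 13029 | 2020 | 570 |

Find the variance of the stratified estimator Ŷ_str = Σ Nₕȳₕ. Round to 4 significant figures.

Var(Ŷ_str) = Σₕ Nₕ²(1 − fₕ)sₕ²/nₕ.
County 2: 3190²·(1 − 211/3190)·1475/211 = 6.6430994 × 10^7.
County 4: 6194²·(1 − 546/6194)·1426/546 = 9.1367717 × 10^7.
County 1: 13029²·(1 − 2020/13029)·570/2020 = 4.0474588 × 10^7.
Sum = 1.982733 × 10^8.

1.983 × 10^8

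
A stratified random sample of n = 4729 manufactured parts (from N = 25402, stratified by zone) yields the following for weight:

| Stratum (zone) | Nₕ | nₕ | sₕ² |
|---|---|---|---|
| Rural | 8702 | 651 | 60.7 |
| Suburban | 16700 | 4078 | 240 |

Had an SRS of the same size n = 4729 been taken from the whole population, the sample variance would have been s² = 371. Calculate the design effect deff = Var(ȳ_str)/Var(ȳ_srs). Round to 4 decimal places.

0.4597

Var(ȳ_str) = Σ Wₕ²(1−fₕ)sₕ²/nₕ with Wₕ = Nₕ/25402:
  Rural: (8702/25402)²·(1−651/8702)·60.7/651 = 0.010123735
  Suburban: (16700/25402)²·(1−4078/16700)·240/4078 = 0.019225288
  → Var(ȳ_str) = 0.029349023.
Var(ȳ_srs) = (1 − 4729/25402)·371/4729 = 0.063846955.
deff = 0.029349023 / 0.063846955 = 0.4597.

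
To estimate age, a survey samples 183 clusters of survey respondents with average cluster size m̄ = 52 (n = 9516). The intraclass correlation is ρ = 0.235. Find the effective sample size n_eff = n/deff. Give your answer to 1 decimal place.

732.8

deff = 1 + (52 − 1)·0.235 = 1 + 11.985 = 12.985.
n_eff = 9516 / 12.985 = 732.8.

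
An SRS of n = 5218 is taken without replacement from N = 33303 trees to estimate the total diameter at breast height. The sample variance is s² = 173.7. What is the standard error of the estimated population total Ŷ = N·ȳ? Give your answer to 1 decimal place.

5579.9

Var(Ŷ) = N²·Var(ȳ) = N²·(1 − n/N)·s²/n.
f = 5218/33303 = 0.15668258; Var(ȳ) = 0.84331742·173.7/5218 = 0.02807287.
Var(Ŷ) = 33303² · 0.02807287 = 3.1135334 × 10^7.
SE(Ŷ) = √(3.1135334 × 10^7) = 5579.9.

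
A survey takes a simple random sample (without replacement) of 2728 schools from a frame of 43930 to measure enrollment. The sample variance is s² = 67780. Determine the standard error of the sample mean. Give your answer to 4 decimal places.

4.8273

Under SRS without replacement, Var(ȳ) = (1 − f)·s²/n with f = n/N = 2728/43930 = 0.06209879.
Var(ȳ) = (1 − 0.06209879)·67780/2728 = 0.93790121·24.846041 = 23.303132.
SE(ȳ) = √(23.303132) = 4.8273.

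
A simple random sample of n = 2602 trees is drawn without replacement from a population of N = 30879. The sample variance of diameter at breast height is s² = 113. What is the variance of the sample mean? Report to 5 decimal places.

Under SRS without replacement, Var(ȳ) = (1 − f)·s²/n with f = n/N = 2602/30879 = 0.08426439.
Var(ȳ) = (1 − 0.08426439)·113/2602 = 0.91573561·0.043428132 = 0.039768687.

0.03977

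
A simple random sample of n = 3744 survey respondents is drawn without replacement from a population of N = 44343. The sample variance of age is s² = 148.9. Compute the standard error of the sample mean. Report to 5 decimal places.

Under SRS without replacement, Var(ȳ) = (1 − f)·s²/n with f = n/N = 3744/44343 = 0.08443272.
Var(ȳ) = (1 − 0.08443272)·148.9/3744 = 0.91556728·0.039770299 = 0.036412385.
SE(ȳ) = √(0.036412385) = 0.19082.

0.19082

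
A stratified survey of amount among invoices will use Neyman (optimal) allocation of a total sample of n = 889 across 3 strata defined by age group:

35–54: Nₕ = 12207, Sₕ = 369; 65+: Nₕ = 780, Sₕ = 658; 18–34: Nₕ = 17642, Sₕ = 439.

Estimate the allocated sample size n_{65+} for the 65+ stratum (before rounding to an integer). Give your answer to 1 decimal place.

35.8

Neyman allocation: nₕ = n·NₕSₕ / Σⱼ NⱼSⱼ.
Σ NⱼSⱼ = 12207·369 + 780·658 + 17642·439 = 1.2762461 × 10^7.
n_{65+} = 889·780·658 / (1.2762461 × 10^7) = 35.8.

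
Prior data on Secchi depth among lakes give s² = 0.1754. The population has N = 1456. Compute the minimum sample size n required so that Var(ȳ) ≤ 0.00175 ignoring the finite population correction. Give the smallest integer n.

Without fpc, n₀ = s²/D = 0.1754/0.00175 = 100.2286.
Rounding up, n = 101.

101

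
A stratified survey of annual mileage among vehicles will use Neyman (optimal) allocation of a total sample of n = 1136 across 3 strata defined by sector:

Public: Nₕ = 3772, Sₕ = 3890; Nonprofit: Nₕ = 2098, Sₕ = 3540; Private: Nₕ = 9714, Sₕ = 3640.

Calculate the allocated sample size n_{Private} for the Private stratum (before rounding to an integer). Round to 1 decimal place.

699.1

Neyman allocation: nₕ = n·NₕSₕ / Σⱼ NⱼSⱼ.
Σ NⱼSⱼ = 3772·3890 + 2098·3540 + 9714·3640 = 5.745896 × 10^7.
n_{Private} = 1136·9714·3640 / (5.745896 × 10^7) = 699.1.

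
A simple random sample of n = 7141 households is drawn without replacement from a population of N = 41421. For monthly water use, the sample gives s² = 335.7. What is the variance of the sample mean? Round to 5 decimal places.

0.03891

Under SRS without replacement, Var(ȳ) = (1 − f)·s²/n with f = n/N = 7141/41421 = 0.17240047.
Var(ȳ) = (1 − 0.17240047)·335.7/7141 = 0.82759953·0.047010223 = 0.038905638.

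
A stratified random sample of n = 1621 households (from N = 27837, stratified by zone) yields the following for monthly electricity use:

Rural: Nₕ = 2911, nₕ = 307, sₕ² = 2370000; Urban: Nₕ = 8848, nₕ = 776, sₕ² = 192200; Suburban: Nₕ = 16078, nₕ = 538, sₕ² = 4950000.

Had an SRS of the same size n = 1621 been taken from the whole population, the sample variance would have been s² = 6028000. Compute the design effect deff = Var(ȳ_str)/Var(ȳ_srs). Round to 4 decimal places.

0.8752

Var(ȳ_str) = Σ Wₕ²(1−fₕ)sₕ²/nₕ with Wₕ = Nₕ/27837:
  Rural: (2911/27837)²·(1−307/2911)·2370000/307 = 75.51762
  Urban: (8848/27837)²·(1−776/8848)·192200/776 = 22.828274
  Suburban: (16078/27837)²·(1−538/16078)·4950000/538 = 2966.6144
  → Var(ȳ_str) = 3064.9603.
Var(ȳ_srs) = (1 − 1621/27837)·6028000/1621 = 3502.1458.
deff = 3064.9603 / 3502.1458 = 0.8752.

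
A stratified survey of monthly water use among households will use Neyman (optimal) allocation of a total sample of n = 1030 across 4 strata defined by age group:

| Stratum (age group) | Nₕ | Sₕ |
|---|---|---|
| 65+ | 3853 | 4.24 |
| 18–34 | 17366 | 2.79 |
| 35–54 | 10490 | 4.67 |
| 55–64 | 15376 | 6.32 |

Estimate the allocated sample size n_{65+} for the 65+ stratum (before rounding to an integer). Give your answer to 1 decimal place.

Neyman allocation: nₕ = n·NₕSₕ / Σⱼ NⱼSⱼ.
Σ NⱼSⱼ = 3853·4.24 + 17366·2.79 + 10490·4.67 + 15376·6.32 = 210952.48.
n_{65+} = 1030·3853·4.24 / 210952.48 = 79.8.

79.8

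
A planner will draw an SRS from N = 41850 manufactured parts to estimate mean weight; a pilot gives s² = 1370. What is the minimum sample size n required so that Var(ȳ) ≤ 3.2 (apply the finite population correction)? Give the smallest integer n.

Without fpc, n₀ = s²/D = 1370/3.2 = 428.1250.
With fpc, (1 − n/N)·s²/n ≤ D requires n ≥ n₀/(1 + n₀/N) = 428.1250/(1 + 428.1250/41850) = 423.7896.
Rounding up, n = 424.

424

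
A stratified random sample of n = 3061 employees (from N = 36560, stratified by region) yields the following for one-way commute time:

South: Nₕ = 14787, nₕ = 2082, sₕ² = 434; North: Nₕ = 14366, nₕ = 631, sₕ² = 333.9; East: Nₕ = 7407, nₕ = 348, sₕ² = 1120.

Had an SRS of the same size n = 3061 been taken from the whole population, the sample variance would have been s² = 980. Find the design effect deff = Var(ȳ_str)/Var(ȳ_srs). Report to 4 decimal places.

0.7953

Var(ȳ_str) = Σ Wₕ²(1−fₕ)sₕ²/nₕ with Wₕ = Nₕ/36560:
  South: (14787/36560)²·(1−2082/14787)·434/2082 = 0.029298904
  North: (14366/36560)²·(1−631/14366)·333.9/631 = 0.078115859
  East: (7407/36560)²·(1−348/7407)·1120/348 = 0.125896
  → Var(ȳ_str) = 0.23331076.
Var(ȳ_srs) = (1 − 3061/36560)·980/3061 = 0.29335156.
deff = 0.23331076 / 0.29335156 = 0.7953.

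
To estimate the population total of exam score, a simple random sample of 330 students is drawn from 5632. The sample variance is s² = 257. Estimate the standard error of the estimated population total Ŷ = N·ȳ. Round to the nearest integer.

4822

Var(Ŷ) = N²·Var(ȳ) = N²·(1 − n/N)·s²/n.
f = 330/5632 = 0.05859375; Var(ȳ) = 0.94140625·257/330 = 0.73315578.
Var(Ŷ) = 5632² · 0.73315578 = 2.3255279 × 10^7.
SE(Ŷ) = √(2.3255279 × 10^7) = 4822.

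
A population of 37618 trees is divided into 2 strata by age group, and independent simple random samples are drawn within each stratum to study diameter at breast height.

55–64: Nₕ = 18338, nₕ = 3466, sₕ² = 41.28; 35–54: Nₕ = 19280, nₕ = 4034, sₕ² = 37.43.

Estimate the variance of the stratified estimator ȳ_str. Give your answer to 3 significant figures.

0.00422

Var(ȳ_str) = Σₕ Wₕ²(1 − fₕ)sₕ²/nₕ with Wₕ = Nₕ/N, N = 37618.
55–64: Wₕ = 0.48747940; term = 0.48747940²·(1 − 0.18900643)·41.28/3466 = 0.0022953085.
35–54: Wₕ = 0.51252060; term = 0.51252060²·(1 − 0.20923237)·37.43/4034 = 0.0019273273.
Sum = 0.0042226358.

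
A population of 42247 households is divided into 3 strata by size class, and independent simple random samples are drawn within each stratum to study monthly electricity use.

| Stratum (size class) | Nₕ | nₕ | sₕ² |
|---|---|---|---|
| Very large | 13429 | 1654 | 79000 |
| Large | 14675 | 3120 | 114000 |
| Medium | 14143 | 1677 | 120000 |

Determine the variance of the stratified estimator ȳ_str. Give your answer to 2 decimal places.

14.77

Var(ȳ_str) = Σₕ Wₕ²(1 − fₕ)sₕ²/nₕ with Wₕ = Nₕ/N, N = 42247.
Very large: Wₕ = 0.31786872; term = 0.31786872²·(1 − 0.12316628)·79000/1654 = 4.2315982.
Large: Wₕ = 0.34736194; term = 0.34736194²·(1 − 0.21260647)·114000/3120 = 3.4714153.
Medium: Wₕ = 0.33476933; term = 0.33476933²·(1 − 0.11857456)·120000/1677 = 7.0684648.
Sum = 14.771478.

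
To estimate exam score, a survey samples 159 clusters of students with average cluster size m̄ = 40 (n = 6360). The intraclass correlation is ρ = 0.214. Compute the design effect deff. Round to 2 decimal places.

deff = 1 + (40 − 1)·0.214 = 1 + 8.346 = 9.346.

9.35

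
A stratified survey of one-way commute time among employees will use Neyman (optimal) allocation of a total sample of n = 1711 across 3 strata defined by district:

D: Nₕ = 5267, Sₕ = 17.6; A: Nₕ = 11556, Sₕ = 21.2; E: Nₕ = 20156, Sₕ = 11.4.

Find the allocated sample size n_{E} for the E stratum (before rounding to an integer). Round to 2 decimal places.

692.82

Neyman allocation: nₕ = n·NₕSₕ / Σⱼ NⱼSⱼ.
Σ NⱼSⱼ = 5267·17.6 + 11556·21.2 + 20156·11.4 = 567464.8.
n_{E} = 1711·20156·11.4 / 567464.8 = 692.82.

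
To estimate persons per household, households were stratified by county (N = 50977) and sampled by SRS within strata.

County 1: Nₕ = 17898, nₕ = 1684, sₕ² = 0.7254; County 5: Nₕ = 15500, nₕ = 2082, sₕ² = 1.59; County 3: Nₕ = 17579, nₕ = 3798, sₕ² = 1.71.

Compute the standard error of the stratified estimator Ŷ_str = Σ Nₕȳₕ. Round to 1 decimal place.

Var(Ŷ_str) = Σₕ Nₕ²(1 − fₕ)sₕ²/nₕ.
County 1: 17898²·(1 − 1684/17898)·0.7254/1684 = 125005.79.
County 5: 15500²·(1 − 2082/15500)·1.59/2082 = 158831.22.
County 3: 17579²·(1 − 3798/17579)·1.71/3798 = 109072.7.
Sum = 392909.71.
SE = √(392909.71) = 626.8.

626.8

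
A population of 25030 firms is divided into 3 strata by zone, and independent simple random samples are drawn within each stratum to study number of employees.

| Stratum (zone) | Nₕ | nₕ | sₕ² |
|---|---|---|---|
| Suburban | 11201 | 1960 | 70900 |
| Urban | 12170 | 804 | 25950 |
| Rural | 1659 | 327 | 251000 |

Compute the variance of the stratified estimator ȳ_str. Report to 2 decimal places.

Var(ȳ_str) = Σₕ Wₕ²(1 − fₕ)sₕ²/nₕ with Wₕ = Nₕ/N, N = 25030.
Suburban: Wₕ = 0.44750300; term = 0.44750300²·(1 − 0.17498438)·70900/1960 = 5.976463.
Urban: Wₕ = 0.48621654; term = 0.48621654²·(1 − 0.06606409)·25950/804 = 7.1261973.
Rural: Wₕ = 0.06628046; term = 0.06628046²·(1 − 0.19710669)·251000/327 = 2.7074153.
Sum = 15.810076.

15.81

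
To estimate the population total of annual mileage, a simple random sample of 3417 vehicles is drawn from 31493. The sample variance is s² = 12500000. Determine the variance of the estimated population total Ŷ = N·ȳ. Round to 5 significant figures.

Var(Ŷ) = N²·Var(ȳ) = N²·(1 − n/N)·s²/n.
f = 3417/31493 = 0.10850030; Var(ȳ) = 0.89149970·12500000/3417 = 3261.2661.
Var(Ŷ) = 31493² · 3261.2661 = 3.2345532 × 10^12.

3.2346 × 10^12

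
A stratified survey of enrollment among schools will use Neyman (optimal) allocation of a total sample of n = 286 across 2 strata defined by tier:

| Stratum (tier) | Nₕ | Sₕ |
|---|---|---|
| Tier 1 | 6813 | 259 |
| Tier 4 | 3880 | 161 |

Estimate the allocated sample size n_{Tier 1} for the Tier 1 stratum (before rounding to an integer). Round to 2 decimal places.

Neyman allocation: nₕ = n·NₕSₕ / Σⱼ NⱼSⱼ.
Σ NⱼSⱼ = 6813·259 + 3880·161 = 2.389247 × 10^6.
n_{Tier 1} = 286·6813·259 / (2.389247 × 10^6) = 211.22.

211.22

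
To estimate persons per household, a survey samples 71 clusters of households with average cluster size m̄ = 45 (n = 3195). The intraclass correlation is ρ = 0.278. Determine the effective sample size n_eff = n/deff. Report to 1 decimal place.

241.5

deff = 1 + (45 − 1)·0.278 = 1 + 12.232 = 13.232.
n_eff = 3195 / 13.232 = 241.5.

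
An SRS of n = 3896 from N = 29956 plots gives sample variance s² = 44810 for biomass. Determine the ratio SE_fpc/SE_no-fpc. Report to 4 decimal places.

f = n/N = 3896/29956 = 0.13005742.
SE_no-fpc = √(s²/n) = 3.3913921; SE_fpc = √((1−f)s²/n) = 3.1631755.
Ratio = √(1−f) = 0.93270713.

0.9327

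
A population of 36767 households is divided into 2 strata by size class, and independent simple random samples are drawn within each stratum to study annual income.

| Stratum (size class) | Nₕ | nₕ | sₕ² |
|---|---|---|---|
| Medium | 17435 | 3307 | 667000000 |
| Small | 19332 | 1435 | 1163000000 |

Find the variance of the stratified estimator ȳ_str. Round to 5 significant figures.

244180

Var(ȳ_str) = Σₕ Wₕ²(1 − fₕ)sₕ²/nₕ with Wₕ = Nₕ/N, N = 36767.
Medium: Wₕ = 0.47420241; term = 0.47420241²·(1 − 0.18967594)·667000000/3307 = 36751.738.
Small: Wₕ = 0.52579759; term = 0.52579759²·(1 − 0.07422926)·1163000000/1435 = 207428.51.
Sum = 244180.25.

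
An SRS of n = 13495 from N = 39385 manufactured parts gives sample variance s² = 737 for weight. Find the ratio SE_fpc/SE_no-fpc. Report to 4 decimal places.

f = n/N = 13495/39385 = 0.34264314.
SE_no-fpc = √(s²/n) = 0.23369386; SE_fpc = √((1−f)s²/n) = 0.18947325.
Ratio = √(1−f) = 0.81077547.

0.8108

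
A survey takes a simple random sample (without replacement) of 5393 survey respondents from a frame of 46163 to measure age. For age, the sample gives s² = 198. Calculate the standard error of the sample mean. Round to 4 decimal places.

Under SRS without replacement, Var(ȳ) = (1 − f)·s²/n with f = n/N = 5393/46163 = 0.11682516.
Var(ȳ) = (1 − 0.11682516)·198/5393 = 0.88317484·0.036714259 = 0.03242511.
SE(ȳ) = √(0.03242511) = 0.1801.

0.1801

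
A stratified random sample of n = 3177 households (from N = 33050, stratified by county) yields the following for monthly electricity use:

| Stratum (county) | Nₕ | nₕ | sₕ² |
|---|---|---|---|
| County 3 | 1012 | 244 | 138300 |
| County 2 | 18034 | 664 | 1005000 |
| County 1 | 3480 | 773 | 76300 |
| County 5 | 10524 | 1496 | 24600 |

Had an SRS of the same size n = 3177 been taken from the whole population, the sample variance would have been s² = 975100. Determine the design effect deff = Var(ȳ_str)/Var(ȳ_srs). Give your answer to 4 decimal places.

Var(ȳ_str) = Σ Wₕ²(1−fₕ)sₕ²/nₕ with Wₕ = Nₕ/33050:
  County 3: (1012/33050)²·(1−244/1012)·138300/244 = 0.40330273
  County 2: (18034/33050)²·(1−664/18034)·1005000/664 = 434.05717
  County 1: (3480/33050)²·(1−773/3480)·76300/773 = 0.85127448
  County 5: (10524/33050)²·(1−1496/10524)·24600/1496 = 1.4303192
  → Var(ȳ_str) = 436.74207.
Var(ȳ_srs) = (1 − 3177/33050)·975100/3177 = 277.42099.
deff = 436.74207 / 277.42099 = 1.5743.

1.5743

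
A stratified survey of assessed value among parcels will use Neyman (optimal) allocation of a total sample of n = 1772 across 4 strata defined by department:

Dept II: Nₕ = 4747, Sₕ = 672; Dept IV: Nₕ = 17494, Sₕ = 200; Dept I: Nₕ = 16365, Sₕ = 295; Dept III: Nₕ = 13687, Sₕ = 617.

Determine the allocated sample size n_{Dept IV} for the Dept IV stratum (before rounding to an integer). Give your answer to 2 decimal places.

310.59

Neyman allocation: nₕ = n·NₕSₕ / Σⱼ NⱼSⱼ.
Σ NⱼSⱼ = 4747·672 + 17494·200 + 16365·295 + 13687·617 = 1.9961338 × 10^7.
n_{Dept IV} = 1772·17494·200 / (1.9961338 × 10^7) = 310.59.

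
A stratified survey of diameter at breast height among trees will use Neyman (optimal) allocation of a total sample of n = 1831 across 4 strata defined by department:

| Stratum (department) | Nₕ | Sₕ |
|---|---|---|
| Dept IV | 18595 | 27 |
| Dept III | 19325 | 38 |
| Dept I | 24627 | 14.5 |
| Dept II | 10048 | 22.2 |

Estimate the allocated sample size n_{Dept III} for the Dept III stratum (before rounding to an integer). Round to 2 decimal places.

740.18

Neyman allocation: nₕ = n·NₕSₕ / Σⱼ NⱼSⱼ.
Σ NⱼSⱼ = 18595·27 + 19325·38 + 24627·14.5 + 10048·22.2 = 1.8165721 × 10^6.
n_{Dept III} = 1831·19325·38 / (1.8165721 × 10^6) = 740.18.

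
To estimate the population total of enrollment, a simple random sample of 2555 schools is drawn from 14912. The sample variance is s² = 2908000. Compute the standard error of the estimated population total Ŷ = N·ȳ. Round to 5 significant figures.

457960

Var(Ŷ) = N²·Var(ȳ) = N²·(1 − n/N)·s²/n.
f = 2555/14912 = 0.17133852; Var(ȳ) = 0.82866148·2908000/2555 = 943.14974.
Var(Ŷ) = 14912² · 943.14974 = 2.0972608 × 10^11.
SE(Ŷ) = √(2.0972608 × 10^11) = 457960.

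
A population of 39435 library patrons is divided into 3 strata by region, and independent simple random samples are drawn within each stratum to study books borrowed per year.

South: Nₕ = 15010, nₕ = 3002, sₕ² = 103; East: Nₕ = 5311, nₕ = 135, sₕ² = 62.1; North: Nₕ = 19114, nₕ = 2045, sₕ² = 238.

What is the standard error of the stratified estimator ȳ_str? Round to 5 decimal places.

0.19111

Var(ȳ_str) = Σₕ Wₕ²(1 − fₕ)sₕ²/nₕ with Wₕ = Nₕ/N, N = 39435.
South: Wₕ = 0.38062635; term = 0.38062635²·(1 − 0.20000000)·103/3002 = 0.0039766211.
East: Wₕ = 0.13467732; term = 0.13467732²·(1 − 0.02541894)·62.1/135 = 0.0081313885.
North: Wₕ = 0.48469634; term = 0.48469634²·(1 − 0.10698964)·238/2045 = 0.024416287.
Sum = 0.036524297.
SE = √(0.036524297) = 0.19111.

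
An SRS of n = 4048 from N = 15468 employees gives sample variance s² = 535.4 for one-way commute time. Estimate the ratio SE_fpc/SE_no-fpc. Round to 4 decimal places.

f = n/N = 4048/15468 = 0.26170158.
SE_no-fpc = √(s²/n) = 0.36367959; SE_fpc = √((1−f)s²/n) = 0.31248912.
Ratio = √(1−f) = 0.85924294.

0.8592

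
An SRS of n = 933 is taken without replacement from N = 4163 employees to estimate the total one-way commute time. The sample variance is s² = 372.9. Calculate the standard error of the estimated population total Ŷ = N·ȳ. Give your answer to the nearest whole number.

Var(Ŷ) = N²·Var(ȳ) = N²·(1 − n/N)·s²/n.
f = 933/4163 = 0.22411722; Var(ȳ) = 0.77588278·372.9/933 = 0.31010363.
Var(Ŷ) = 4163² · 0.31010363 = 5.3742724 × 10^6.
SE(Ŷ) = √(5.3742724 × 10^6) = 2318.

2318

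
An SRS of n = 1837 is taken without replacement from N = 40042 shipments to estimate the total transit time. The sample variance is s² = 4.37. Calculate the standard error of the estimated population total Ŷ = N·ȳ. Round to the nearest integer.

1908

Var(Ŷ) = N²·Var(ȳ) = N²·(1 − n/N)·s²/n.
f = 1837/40042 = 0.04587683; Var(ȳ) = 0.95412317·4.37/1837 = 0.0022697432.
Var(Ŷ) = 40042² · 0.0022697432 = 3.6392195 × 10^6.
SE(Ŷ) = √(3.6392195 × 10^6) = 1908.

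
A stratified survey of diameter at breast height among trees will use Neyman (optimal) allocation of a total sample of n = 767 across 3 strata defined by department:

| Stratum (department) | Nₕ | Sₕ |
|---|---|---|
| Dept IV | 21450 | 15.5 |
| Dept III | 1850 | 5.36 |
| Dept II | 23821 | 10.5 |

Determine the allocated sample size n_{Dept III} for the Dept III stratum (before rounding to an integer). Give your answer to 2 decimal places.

12.84

Neyman allocation: nₕ = n·NₕSₕ / Σⱼ NⱼSⱼ.
Σ NⱼSⱼ = 21450·15.5 + 1850·5.36 + 23821·10.5 = 592511.5.
n_{Dept III} = 767·1850·5.36 / 592511.5 = 12.84.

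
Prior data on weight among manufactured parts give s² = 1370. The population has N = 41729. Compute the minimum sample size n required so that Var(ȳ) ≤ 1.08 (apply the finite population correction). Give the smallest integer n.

Without fpc, n₀ = s²/D = 1370/1.08 = 1268.5185.
With fpc, (1 − n/N)·s²/n ≤ D requires n ≥ n₀/(1 + n₀/N) = 1268.5185/(1 + 1268.5185/41729) = 1231.0945.
Rounding up, n = 1232.

1232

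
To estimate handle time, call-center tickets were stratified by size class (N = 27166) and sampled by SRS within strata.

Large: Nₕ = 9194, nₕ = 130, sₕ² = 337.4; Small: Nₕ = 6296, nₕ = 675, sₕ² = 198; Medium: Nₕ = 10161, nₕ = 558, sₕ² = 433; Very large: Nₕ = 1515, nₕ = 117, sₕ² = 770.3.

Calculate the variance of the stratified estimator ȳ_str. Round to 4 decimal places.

Var(ȳ_str) = Σₕ Wₕ²(1 − fₕ)sₕ²/nₕ with Wₕ = Nₕ/N, N = 27166.
Large: Wₕ = 0.33843775; term = 0.33843775²·(1 − 0.01413966)·337.4/130 = 0.29307227.
Small: Wₕ = 0.23176029; term = 0.23176029²·(1 − 0.10721093)·198/675 = 0.014066574.
Medium: Wₕ = 0.37403372; term = 0.37403372²·(1 − 0.05491585)·433/558 = 0.1025996.
Very large: Wₕ = 0.05576824; term = 0.05576824²·(1 − 0.07722772)·770.3/117 = 0.018894806.
Sum = 0.42863325.

0.4286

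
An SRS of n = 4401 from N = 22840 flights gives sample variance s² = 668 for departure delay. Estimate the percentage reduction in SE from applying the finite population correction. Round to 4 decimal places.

f = n/N = 4401/22840 = 0.19268827.
SE_no-fpc = √(s²/n) = 0.38959426; SE_fpc = √((1−f)s²/n) = 0.3500525.
Ratio = √(1−f) = 0.89850528. Reduction = 100·(1 − 0.89850528) = 10.1495%.

10.1495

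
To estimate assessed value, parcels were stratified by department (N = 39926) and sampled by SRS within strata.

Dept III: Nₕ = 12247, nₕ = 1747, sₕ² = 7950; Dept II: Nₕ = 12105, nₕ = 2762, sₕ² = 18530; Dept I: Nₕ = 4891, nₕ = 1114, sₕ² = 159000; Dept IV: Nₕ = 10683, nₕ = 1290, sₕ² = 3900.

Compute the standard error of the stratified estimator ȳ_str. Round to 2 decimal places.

1.64

Var(ȳ_str) = Σₕ Wₕ²(1 − fₕ)sₕ²/nₕ with Wₕ = Nₕ/N, N = 39926.
Dept III: Wₕ = 0.30674247; term = 0.30674247²·(1 − 0.14264718)·7950/1747 = 0.36709768.
Dept II: Wₕ = 0.30318589; term = 0.30318589²·(1 − 0.22817018)·18530/2762 = 0.47598283.
Dept I: Wₕ = 0.12250163; term = 0.12250163²·(1 − 0.22776528)·159000/1114 = 1.6540361.
Dept IV: Wₕ = 0.26757000; term = 0.26757000²·(1 − 0.12075260)·3900/1290 = 0.19030966.
Sum = 2.6874263.
SE = √(2.6874263) = 1.64.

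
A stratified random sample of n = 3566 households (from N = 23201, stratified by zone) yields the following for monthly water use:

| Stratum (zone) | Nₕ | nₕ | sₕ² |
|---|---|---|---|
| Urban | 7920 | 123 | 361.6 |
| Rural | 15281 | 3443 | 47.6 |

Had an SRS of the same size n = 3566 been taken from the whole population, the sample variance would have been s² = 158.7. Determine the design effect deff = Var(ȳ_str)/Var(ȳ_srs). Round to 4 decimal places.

Var(ȳ_str) = Σ Wₕ²(1−fₕ)sₕ²/nₕ with Wₕ = Nₕ/23201:
  Urban: (7920/23201)²·(1−123/7920)·361.6/123 = 0.33725828
  Rural: (15281/23201)²·(1−3443/15281)·47.6/3443 = 0.0046460795
  → Var(ȳ_str) = 0.34190436.
Var(ȳ_srs) = (1 − 3566/23201)·158.7/3566 = 0.037663423.
deff = 0.34190436 / 0.037663423 = 9.0779.

9.0779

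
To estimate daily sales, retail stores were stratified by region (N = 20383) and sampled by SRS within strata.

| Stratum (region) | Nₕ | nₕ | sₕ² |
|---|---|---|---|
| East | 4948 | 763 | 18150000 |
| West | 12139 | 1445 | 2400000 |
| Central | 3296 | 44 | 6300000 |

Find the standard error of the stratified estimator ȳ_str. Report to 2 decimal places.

Var(ȳ_str) = Σₕ Wₕ²(1 − fₕ)sₕ²/nₕ with Wₕ = Nₕ/N, N = 20383.
East: Wₕ = 0.24275131; term = 0.24275131²·(1 − 0.15420372)·18150000/763 = 1185.6078.
West: Wₕ = 0.59554531; term = 0.59554531²·(1 − 0.11903781)·2400000/1445 = 518.95569.
Central: Wₕ = 0.16170338; term = 0.16170338²·(1 − 0.01334951)·6300000/44 = 3693.9363.
Sum = 5398.4998.
SE = √(5398.4998) = 73.47.

73.47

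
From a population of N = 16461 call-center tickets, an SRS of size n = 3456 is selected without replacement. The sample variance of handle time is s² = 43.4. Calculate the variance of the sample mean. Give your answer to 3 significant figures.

Under SRS without replacement, Var(ȳ) = (1 − f)·s²/n with f = n/N = 3456/16461 = 0.20995079.
Var(ȳ) = (1 − 0.20995079)·43.4/3456 = 0.79004921·0.01255787 = 0.0099213355.

0.00992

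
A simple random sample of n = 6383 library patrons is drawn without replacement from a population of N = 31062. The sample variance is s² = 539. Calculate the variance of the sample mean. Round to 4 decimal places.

Under SRS without replacement, Var(ȳ) = (1 − f)·s²/n with f = n/N = 6383/31062 = 0.20549224.
Var(ȳ) = (1 − 0.20549224)·539/6383 = 0.79450776·0.084443052 = 0.06709066.

0.0671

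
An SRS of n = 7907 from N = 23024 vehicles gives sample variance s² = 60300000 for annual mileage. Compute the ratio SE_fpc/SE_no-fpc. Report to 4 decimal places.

f = n/N = 7907/23024 = 0.34342425.
SE_no-fpc = √(s²/n) = 87.327854; SE_fpc = √((1−f)s²/n) = 70.761203.
Ratio = √(1−f) = 0.81029362.

0.8103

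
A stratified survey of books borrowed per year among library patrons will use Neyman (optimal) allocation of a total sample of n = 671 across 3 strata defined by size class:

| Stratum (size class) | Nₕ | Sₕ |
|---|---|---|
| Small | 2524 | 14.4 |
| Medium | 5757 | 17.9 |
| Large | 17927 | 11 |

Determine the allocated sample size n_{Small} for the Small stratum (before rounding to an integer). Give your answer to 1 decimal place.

Neyman allocation: nₕ = n·NₕSₕ / Σⱼ NⱼSⱼ.
Σ NⱼSⱼ = 2524·14.4 + 5757·17.9 + 17927·11 = 336592.9.
n_{Small} = 671·2524·14.4 / 336592.9 = 72.5.

72.5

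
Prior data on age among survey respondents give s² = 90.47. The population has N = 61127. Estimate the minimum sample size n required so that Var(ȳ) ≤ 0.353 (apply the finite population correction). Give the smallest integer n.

256

Without fpc, n₀ = s²/D = 90.47/0.353 = 256.2890.
With fpc, (1 − n/N)·s²/n ≤ D requires n ≥ n₀/(1 + n₀/N) = 256.2890/(1 + 256.2890/61127) = 255.2189.
Rounding up, n = 256.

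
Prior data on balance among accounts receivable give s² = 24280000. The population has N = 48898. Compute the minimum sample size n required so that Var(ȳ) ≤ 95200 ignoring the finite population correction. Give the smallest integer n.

256

Without fpc, n₀ = s²/D = 24280000/95200 = 255.0420.
Rounding up, n = 256.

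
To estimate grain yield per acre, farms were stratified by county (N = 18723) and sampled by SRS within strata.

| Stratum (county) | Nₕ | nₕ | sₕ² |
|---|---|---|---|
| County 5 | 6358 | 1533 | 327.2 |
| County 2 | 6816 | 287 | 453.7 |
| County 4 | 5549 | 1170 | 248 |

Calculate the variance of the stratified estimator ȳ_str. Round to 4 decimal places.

Var(ȳ_str) = Σₕ Wₕ²(1 − fₕ)sₕ²/nₕ with Wₕ = Nₕ/N, N = 18723.
County 5: Wₕ = 0.33958233; term = 0.33958233²·(1 − 0.24111356)·327.2/1533 = 0.018678333.
County 2: Wₕ = 0.36404422; term = 0.36404422²·(1 − 0.04210681)·453.7/287 = 0.20068377.
County 4: Wₕ = 0.29637344; term = 0.29637344²·(1 − 0.21084880)·248/1170 = 0.014692802.
Sum = 0.23405491.

0.2341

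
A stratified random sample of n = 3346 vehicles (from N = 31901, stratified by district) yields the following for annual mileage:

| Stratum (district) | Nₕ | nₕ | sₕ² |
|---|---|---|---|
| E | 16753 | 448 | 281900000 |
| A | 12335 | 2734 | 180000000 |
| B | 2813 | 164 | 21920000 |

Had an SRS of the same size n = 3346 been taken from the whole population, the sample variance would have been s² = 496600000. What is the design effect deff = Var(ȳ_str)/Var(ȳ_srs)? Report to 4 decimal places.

Var(ȳ_str) = Σ Wₕ²(1−fₕ)sₕ²/nₕ with Wₕ = Nₕ/31901:
  E: (16753/31901)²·(1−448/16753)·281900000/448 = 168896.97
  A: (12335/31901)²·(1−2734/12335)·180000000/2734 = 7661.6273
  B: (2813/31901)²·(1−164/2813)·21920000/164 = 978.67794
  → Var(ȳ_str) = 177537.28.
Var(ȳ_srs) = (1 − 3346/31901)·496600000/3346 = 132849.11.
deff = 177537.28 / 132849.11 = 1.3364.

1.3364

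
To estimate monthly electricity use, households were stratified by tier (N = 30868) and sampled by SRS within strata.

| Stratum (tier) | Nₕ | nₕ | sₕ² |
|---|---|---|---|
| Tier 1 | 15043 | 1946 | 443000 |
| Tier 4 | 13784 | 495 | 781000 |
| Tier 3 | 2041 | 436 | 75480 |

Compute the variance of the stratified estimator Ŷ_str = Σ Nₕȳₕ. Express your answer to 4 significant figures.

3.344 × 10^11

Var(Ŷ_str) = Σₕ Nₕ²(1 − fₕ)sₕ²/nₕ.
Tier 1: 15043²·(1 − 1946/15043)·443000/1946 = 4.4850488 × 10^10.
Tier 4: 13784²·(1 − 495/13784)·781000/495 = 2.8901035 × 10^11.
Tier 3: 2041²·(1 − 436/2041)·75480/436 = 5.6710496 × 10^8.
Sum = 3.3442794 × 10^11.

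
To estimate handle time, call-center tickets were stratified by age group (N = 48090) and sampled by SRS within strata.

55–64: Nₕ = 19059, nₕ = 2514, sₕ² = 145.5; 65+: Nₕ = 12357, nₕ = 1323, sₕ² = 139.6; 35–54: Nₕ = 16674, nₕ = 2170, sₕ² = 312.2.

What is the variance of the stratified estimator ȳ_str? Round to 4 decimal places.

Var(ȳ_str) = Σₕ Wₕ²(1 − fₕ)sₕ²/nₕ with Wₕ = Nₕ/N, N = 48090.
55–64: Wₕ = 0.39631940; term = 0.39631940²·(1 − 0.13190619)·145.5/2514 = 0.007891418.
65+: Wₕ = 0.25695571; term = 0.25695571²·(1 − 0.10706482)·139.6/1323 = 0.0062210264.
35–54: Wₕ = 0.34672489; term = 0.34672489²·(1 − 0.13014274)·312.2/2170 = 0.015044966.
Sum = 0.02915741.

0.0292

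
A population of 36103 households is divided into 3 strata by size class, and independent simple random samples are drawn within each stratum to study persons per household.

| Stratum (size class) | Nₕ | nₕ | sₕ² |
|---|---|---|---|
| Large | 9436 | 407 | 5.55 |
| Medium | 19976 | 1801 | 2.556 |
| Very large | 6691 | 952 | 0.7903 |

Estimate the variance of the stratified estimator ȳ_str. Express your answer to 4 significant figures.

0.001311

Var(ȳ_str) = Σₕ Wₕ²(1 − fₕ)sₕ²/nₕ with Wₕ = Nₕ/N, N = 36103.
Large: Wₕ = 0.26136332; term = 0.26136332²·(1 − 0.04313268)·5.55/407 = 8.9133216 × 10^-4.
Medium: Wₕ = 0.55330582; term = 0.55330582²·(1 − 0.09015819)·2.556/1801 = 3.9531519 × 10^-4.
Very large: Wₕ = 0.18533086; term = 0.18533086²·(1 − 0.14228068)·0.7903/952 = 2.4456579 × 10^-5.
Sum = 0.0013111039.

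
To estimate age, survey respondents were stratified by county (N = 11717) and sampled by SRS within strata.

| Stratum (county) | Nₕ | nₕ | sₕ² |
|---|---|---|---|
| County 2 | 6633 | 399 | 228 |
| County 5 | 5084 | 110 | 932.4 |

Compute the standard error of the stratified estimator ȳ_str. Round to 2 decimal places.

1.32

Var(ȳ_str) = Σₕ Wₕ²(1 − fₕ)sₕ²/nₕ with Wₕ = Nₕ/N, N = 11717.
County 2: Wₕ = 0.56610054; term = 0.56610054²·(1 − 0.06015378)·228/399 = 0.17210991.
County 5: Wₕ = 0.43389946; term = 0.43389946²·(1 − 0.02163651)·932.4/110 = 1.5613061.
Sum = 1.733416.
SE = √(1.733416) = 1.32.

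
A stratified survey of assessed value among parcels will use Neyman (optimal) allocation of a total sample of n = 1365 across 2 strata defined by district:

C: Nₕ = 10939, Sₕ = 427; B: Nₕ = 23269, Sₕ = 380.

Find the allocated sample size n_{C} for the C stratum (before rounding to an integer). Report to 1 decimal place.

471.8

Neyman allocation: nₕ = n·NₕSₕ / Σⱼ NⱼSⱼ.
Σ NⱼSⱼ = 10939·427 + 23269·380 = 1.3513173 × 10^7.
n_{C} = 1365·10939·427 / (1.3513173 × 10^7) = 471.8.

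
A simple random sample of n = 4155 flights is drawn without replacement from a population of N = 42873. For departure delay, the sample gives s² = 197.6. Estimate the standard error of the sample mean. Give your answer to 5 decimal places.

Under SRS without replacement, Var(ȳ) = (1 − f)·s²/n with f = n/N = 4155/42873 = 0.09691414.
Var(ȳ) = (1 − 0.09691414)·197.6/4155 = 0.90308586·0.04755716 = 0.042948199.
SE(ȳ) = √(0.042948199) = 0.20724.

0.20724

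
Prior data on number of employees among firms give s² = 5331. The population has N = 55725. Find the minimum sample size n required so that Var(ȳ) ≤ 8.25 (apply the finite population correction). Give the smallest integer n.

Without fpc, n₀ = s²/D = 5331/8.25 = 646.1818.
With fpc, (1 − n/N)·s²/n ≤ D requires n ≥ n₀/(1 + n₀/N) = 646.1818/(1 + 646.1818/55725) = 638.7746.
Rounding up, n = 639.

639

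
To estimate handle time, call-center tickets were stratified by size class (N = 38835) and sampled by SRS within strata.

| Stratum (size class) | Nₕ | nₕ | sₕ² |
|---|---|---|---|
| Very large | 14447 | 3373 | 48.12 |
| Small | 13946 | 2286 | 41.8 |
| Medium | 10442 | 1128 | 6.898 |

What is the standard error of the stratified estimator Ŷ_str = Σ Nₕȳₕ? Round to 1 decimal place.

2418.8

Var(Ŷ_str) = Σₕ Nₕ²(1 − fₕ)sₕ²/nₕ.
Very large: 14447²·(1 − 3373/14447)·48.12/3373 = 2.2823985 × 10^6.
Small: 13946²·(1 − 2286/13946)·41.8/2286 = 2.9733653 × 10^6.
Medium: 10442²·(1 − 1128/10442)·6.898/1128 = 594749.4.
Sum = 5.8505132 × 10^6.
SE = √(5.8505132 × 10^6) = 2418.8.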